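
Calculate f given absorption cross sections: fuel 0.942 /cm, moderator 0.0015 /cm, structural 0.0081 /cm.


f = Sigma_a_fuel / (Sigma_a_fuel + Sigma_a_mod + Sigma_a_other)
f = 0.942 / (0.942 + 0.0015 + 0.0081)
f = 0.98991

0.98991


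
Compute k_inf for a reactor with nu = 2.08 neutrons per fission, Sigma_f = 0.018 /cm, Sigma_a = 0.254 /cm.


k_inf = nu * Sigma_f / Sigma_a
k_inf = 2.08 * 0.018 / 0.254
k_inf = 0.14740

0.14740


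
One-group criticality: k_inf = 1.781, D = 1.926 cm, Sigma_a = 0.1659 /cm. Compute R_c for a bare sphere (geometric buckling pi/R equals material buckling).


L^2 = D / Sigma_a = 1.926 / 0.1659 = 11.60940 cm^2
B_m^2 = (k_inf - 1) / L^2 = (1.781 - 1) / 11.60940 = 0.06727307 /cm^2
For a bare sphere: B_g = pi/R, so R_c = pi / sqrt(B_m^2)
R_c = pi / sqrt(0.06727307) = 12.112 cm

12.112


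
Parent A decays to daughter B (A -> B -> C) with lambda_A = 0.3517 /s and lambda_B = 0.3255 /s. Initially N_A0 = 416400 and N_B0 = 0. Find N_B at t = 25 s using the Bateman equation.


N_B(t) = lambda_A * N_A0 / (lambda_B - lambda_A) * [exp(-lambda_A*t) - exp(-lambda_B*t)]
exp(-0.3517*25) = 1.518678e-04; exp(-0.3255*25) = 2.923672e-04
N_B = 0.3517 * 416400 / (0.3255 - 0.3517) * (1.518678e-04 - 2.923672e-04)
N_B = 785.34

785.34


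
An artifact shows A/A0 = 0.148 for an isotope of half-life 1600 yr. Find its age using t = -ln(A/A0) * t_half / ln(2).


lambda = ln(2) / t_half = ln(2) / 1600 = 4.332170e-04 /yr
t = -ln(A/A0) / lambda
t = -ln(0.148) / 4.332170e-04
t = 4410.1 yr

4410.1


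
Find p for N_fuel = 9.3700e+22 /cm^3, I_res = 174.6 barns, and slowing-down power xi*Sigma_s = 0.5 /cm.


p = exp(-N * I * 1e-24 / (xi*Sigma_s))
p = exp(-9.3700e+22 * 174.6 * 1e-24 / 0.5)
p = 6.1641e-15

6.1641e-15


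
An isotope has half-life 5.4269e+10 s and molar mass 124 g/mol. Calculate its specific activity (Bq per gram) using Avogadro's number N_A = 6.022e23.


lambda = ln(2) / t_half = ln(2) / 5.4269e+10 = 1.277243e-11 /s
SA = lambda * N_A / M
SA = 1.277243e-11 * 6.022e23 / 124
SA = 6.2029e+10 Bq/g

6.2029e+10


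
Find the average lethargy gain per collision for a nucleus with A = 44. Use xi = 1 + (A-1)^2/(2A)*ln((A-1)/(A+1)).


xi = 1 + (A-1)^2/(2A) * ln((A-1)/(A+1))
xi = 1 + (44-1)^2/(2*44) * ln((44-1)/(44 +1))
xi = 0.044774

0.044774


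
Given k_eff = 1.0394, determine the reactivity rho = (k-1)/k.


rho = (k_eff - 1) / k_eff
rho = (1.0394 - 1) / 1.0394
rho = 0.037906

0.037906


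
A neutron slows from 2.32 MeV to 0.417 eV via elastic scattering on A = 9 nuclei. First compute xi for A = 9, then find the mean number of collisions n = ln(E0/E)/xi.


xi = 1 + (A-1)^2/(2A)*ln((A-1)/(A+1)) = 0.2066007 (for A = 9)
n = ln(E0/E) / xi
n = ln(2.32e6 / 0.417) / 0.2066007
n = ln(5.563549e+06) / 0.2066007 = 75.178

75.178


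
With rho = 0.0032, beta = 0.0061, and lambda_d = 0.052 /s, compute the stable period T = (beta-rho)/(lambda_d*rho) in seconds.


T = (beta - rho) / (lambda_d * rho)
T = (0.0061 - 0.0032) / (0.052 * 0.0032)
T = 17.428 s

17.428


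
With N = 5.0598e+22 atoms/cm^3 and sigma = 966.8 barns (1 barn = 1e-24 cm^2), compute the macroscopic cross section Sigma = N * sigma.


Sigma = N * sigma_barns * 1e-24
Sigma = 5.0598e+22 * 966.8 * 1e-24
Sigma = 48.918 /cm

48.918


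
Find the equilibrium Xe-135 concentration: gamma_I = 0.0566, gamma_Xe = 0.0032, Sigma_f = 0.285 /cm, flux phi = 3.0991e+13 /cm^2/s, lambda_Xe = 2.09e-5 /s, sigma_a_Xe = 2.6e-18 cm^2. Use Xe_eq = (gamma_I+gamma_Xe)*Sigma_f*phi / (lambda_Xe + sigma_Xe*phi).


Xe_eq = (gamma_I + gamma_Xe) * Sigma_f * phi / (lambda_Xe + sigma_Xe * phi)
Numerator = (0.0566 + 0.0032) * 0.285 * 3.0991e+13 = 5.281796e+11
Denominator = 2.09e-5 + 2.6e-18 * 3.0991e+13 = 1.014766e-04
Xe_eq = 5.281796e+11 / 1.014766e-04 = 5.2049e+15 /cm^3

5.2049e+15


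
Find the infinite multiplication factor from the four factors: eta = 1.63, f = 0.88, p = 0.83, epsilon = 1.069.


k_inf = eta * f * p * epsilon
k_inf = 1.63 * 0.88 * 0.83 * 1.069
k_inf = 1.2727

1.2727


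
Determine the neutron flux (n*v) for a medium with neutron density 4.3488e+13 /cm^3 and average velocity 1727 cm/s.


phi = n * v
phi = 4.3488e+13 * 1727
phi = 7.5104e+16 /cm^2/s

7.5104e+16


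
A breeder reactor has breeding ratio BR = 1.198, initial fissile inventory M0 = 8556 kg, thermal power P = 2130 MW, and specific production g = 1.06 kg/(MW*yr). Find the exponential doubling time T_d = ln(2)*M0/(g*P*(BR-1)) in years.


Breeding gain G = BR - 1 = 1.198 - 1 = 0.198
Fissile production rate = g * P * G = 1.06 * 2130 * 0.198 = 447.0444 kg/yr
T_d = ln(2) * M0 / (g * P * G)
T_d = ln(2) * 8556 / 447.0444 = 13.266 yr

13.266


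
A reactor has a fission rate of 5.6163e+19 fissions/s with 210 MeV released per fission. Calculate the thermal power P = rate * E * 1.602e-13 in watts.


P = fission_rate * E_MeV * 1.602e-13
P = 5.6163e+19 * 210 * 1.602e-13
P = 1.8894e+09 W

1.8894e+09


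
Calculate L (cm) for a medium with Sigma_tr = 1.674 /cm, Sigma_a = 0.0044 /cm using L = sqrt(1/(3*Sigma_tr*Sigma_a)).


D = 1 / (3 * Sigma_tr) = 1 / (3 * 1.674) = 0.1991239 cm
L = sqrt(D / Sigma_a)
L = sqrt(0.1991239 / 0.0044)
L = 6.7272 cm

6.7272


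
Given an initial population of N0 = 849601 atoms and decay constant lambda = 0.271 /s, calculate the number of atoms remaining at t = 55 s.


N = N0 * exp(-lambda * t)
N = 849601 * exp(-0.271 * 55)
N = 0.28580

0.28580


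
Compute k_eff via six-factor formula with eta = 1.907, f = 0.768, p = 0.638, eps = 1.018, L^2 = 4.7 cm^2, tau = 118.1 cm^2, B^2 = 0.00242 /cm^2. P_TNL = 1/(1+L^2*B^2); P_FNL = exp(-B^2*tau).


k_inf = eta*f*p*eps = 1.907*0.768*0.638*1.018 = 0.9512187
P_TNL = 1/(1 + L^2*B^2) = 1/(1 + 4.7*0.00242) = 0.9887539
P_FNL = exp(-B^2*tau) = exp(-0.00242*118.1) = 0.7514114
k_eff = k_inf * P_TNL * P_FNL = 0.9512187 * 0.9887539 * 0.7514114
k_eff = 0.70672

0.70672


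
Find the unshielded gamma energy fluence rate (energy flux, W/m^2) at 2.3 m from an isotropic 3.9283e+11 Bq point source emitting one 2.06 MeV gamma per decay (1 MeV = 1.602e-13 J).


psi = A * E * 1.602e-13 / (4*pi*r^2)
psi = 3.9283e+11 * 2.06 * 1.602e-13 / (4*pi*2.3^2)
psi = 0.0019502 W/m^2

0.0019502


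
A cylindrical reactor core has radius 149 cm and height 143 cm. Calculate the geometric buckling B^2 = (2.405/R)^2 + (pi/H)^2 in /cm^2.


B^2 = (2.405/R)^2 + (pi/H)^2
B^2 = (2.405/149)^2 + (pi/143)^2
B^2 = 7.4317e-04 /cm^2

7.4317e-04


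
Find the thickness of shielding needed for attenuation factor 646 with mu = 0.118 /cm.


x = ln(factor) / mu
x = ln(646) / 0.118
x = 54.837 cm

54.837


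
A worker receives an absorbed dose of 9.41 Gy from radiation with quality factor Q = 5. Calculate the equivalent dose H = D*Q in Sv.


H = D * Q
H = 9.41 * 5
H = 47.050 Sv

47.050


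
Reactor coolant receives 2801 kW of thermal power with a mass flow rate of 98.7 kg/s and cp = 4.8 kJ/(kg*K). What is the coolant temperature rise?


dT = Q / (m_dot * cp)
dT = 2801 / (98.7 * 4.8)
dT = 5.9123 C

5.9123


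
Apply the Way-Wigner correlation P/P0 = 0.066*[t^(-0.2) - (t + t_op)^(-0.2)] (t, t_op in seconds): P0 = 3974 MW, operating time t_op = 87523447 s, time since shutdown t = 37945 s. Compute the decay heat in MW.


P/P0 = 0.066 * [t^(-0.2) - (t + t_op)^(-0.2)]
P/P0 = 0.066 * [37945^(-0.2) - (37945 + 87523447)^(-0.2)]
P/P0 = 0.066 * [0.1213861 - 0.02579512] = 0.006309005
P = 3974 * 0.006309005 = 25.072 MW

25.072


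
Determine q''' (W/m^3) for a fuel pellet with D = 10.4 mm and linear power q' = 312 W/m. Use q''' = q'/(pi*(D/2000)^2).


r = D / 2 / 1000 = 10.4 / 2 / 1000 = 0.0052 m
q''' = q' / (pi * r^2)
q''' = 312 / (pi * 0.0052^2)
q''' = 3.6728e+06 W/m^3

3.6728e+06


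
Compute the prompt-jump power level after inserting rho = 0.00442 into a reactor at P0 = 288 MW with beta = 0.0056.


P1/P0 = beta / (beta - rho)
P1/P0 = 0.0056 / (0.0056 - 0.00442) = 4.745763
P1 = 288 * 4.745763 = 1366.8 MW

1366.8


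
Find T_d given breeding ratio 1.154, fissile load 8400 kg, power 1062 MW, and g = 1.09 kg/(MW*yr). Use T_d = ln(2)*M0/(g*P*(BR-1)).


Breeding gain G = BR - 1 = 1.154 - 1 = 0.154
Fissile production rate = g * P * G = 1.09 * 1062 * 0.154 = 178.26732 kg/yr
T_d = ln(2) * M0 / (g * P * G)
T_d = ln(2) * 8400 / 178.26732 = 32.661 yr

32.661


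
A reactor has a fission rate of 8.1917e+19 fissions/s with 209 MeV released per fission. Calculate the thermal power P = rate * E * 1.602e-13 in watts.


P = fission_rate * E_MeV * 1.602e-13
P = 8.1917e+19 * 209 * 1.602e-13
P = 2.7427e+09 W

2.7427e+09


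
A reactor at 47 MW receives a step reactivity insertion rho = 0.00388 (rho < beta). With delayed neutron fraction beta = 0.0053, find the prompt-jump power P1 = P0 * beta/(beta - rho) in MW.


P1/P0 = beta / (beta - rho)
P1/P0 = 0.0053 / (0.0053 - 0.00388) = 3.732394
P1 = 47 * 3.732394 = 175.42 MW

175.42


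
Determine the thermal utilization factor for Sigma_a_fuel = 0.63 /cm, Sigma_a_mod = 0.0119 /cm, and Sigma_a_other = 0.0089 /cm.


f = Sigma_a_fuel / (Sigma_a_fuel + Sigma_a_mod + Sigma_a_other)
f = 0.63 / (0.63 + 0.0119 + 0.0089)
f = 0.96804

0.96804


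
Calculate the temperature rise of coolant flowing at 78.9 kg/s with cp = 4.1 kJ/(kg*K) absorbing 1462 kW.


dT = Q / (m_dot * cp)
dT = 1462 / (78.9 * 4.1)
dT = 4.5195 C

4.5195


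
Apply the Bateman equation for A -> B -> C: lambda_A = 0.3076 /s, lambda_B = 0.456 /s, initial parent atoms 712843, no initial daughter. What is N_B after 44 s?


N_B(t) = lambda_A * N_A0 / (lambda_B - lambda_A) * [exp(-lambda_A*t) - exp(-lambda_B*t)]
exp(-0.3076*44) = 1.324600e-06; exp(-0.456*44) = 1.933372e-09
N_B = 0.3076 * 712843 / (0.456 - 0.3076) * (1.324600e-06 - 1.933372e-09)
N_B = 1.9543

1.9543


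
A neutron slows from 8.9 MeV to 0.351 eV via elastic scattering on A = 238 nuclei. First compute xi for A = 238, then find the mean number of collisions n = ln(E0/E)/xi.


xi = 1 + (A-1)^2/(2A)*ln((A-1)/(A+1)) = 0.008379872 (for A = 238)
n = ln(E0/E) / xi
n = ln(8.9e6 / 0.351) / 0.008379872
n = ln(2.535613e+07) / 0.008379872 = 2034.5

2034.5


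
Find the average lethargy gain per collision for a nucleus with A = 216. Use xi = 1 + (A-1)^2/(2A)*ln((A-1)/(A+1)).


xi = 1 + (A-1)^2/(2A) * ln((A-1)/(A+1))
xi = 1 + (216-1)^2/(2*216) * ln((216-1)/(216 +1))
xi = 0.0092307

0.0092307


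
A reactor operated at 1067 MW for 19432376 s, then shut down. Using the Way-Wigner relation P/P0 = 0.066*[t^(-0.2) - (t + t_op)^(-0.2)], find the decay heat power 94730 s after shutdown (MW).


P/P0 = 0.066 * [t^(-0.2) - (t + t_op)^(-0.2)]
P/P0 = 0.066 * [94730^(-0.2) - (94730 + 19432376)^(-0.2)]
P/P0 = 0.066 * [0.1010887 - 0.03482350] = 0.004373503
P = 1067 * 0.004373503 = 4.6665 MW

4.6665


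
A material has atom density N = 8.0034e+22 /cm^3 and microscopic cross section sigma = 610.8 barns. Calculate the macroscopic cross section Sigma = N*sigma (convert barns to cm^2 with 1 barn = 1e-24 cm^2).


Sigma = N * sigma_barns * 1e-24
Sigma = 8.0034e+22 * 610.8 * 1e-24
Sigma = 48.885 /cm

48.885


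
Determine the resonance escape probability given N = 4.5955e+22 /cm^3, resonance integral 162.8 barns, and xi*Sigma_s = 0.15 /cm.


p = exp(-N * I * 1e-24 / (xi*Sigma_s))
p = exp(-4.5955e+22 * 162.8 * 1e-24 / 0.15)
p = 2.1823e-22

2.1823e-22


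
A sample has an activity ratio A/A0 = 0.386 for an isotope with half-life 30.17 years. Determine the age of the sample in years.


lambda = ln(2) / t_half = ln(2) / 30.17 = 0.02297472 /yr
t = -ln(A/A0) / lambda
t = -ln(0.386) / 0.02297472
t = 41.433 yr

41.433


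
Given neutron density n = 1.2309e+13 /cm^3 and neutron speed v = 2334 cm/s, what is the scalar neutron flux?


phi = n * v
phi = 1.2309e+13 * 2334
phi = 2.8729e+16 /cm^2/s

2.8729e+16


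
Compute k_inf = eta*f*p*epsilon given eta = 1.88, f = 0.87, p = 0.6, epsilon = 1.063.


k_inf = eta * f * p * epsilon
k_inf = 1.88 * 0.87 * 0.6 * 1.063
k_inf = 1.0432

1.0432


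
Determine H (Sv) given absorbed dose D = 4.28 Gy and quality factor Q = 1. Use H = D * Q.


H = D * Q
H = 4.28 * 1
H = 4.2800 Sv

4.2800


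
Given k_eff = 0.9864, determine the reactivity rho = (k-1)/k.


rho = (k_eff - 1) / k_eff
rho = (0.9864 - 1) / 0.9864
rho = -0.013788

-0.013788


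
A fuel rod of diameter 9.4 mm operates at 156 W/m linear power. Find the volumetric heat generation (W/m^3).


r = D / 2 / 1000 = 9.4 / 2 / 1000 = 0.0047 m
q''' = q' / (pi * r^2)
q''' = 156 / (pi * 0.0047^2)
q''' = 2.2479e+06 W/m^3

2.2479e+06


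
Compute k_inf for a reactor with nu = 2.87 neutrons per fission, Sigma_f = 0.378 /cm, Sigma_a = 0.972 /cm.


k_inf = nu * Sigma_f / Sigma_a
k_inf = 2.87 * 0.378 / 0.972
k_inf = 1.1161

1.1161


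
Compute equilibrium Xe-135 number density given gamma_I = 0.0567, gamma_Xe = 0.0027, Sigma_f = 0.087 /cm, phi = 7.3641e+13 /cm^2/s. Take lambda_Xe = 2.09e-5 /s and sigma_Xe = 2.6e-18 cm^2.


Xe_eq = (gamma_I + gamma_Xe) * Sigma_f * phi / (lambda_Xe + sigma_Xe * phi)
Numerator = (0.0567 + 0.0027) * 0.087 * 7.3641e+13 = 3.805620e+11
Denominator = 2.09e-5 + 2.6e-18 * 7.3641e+13 = 2.123666e-04
Xe_eq = 3.805620e+11 / 2.123666e-04 = 1.7920e+15 /cm^3

1.7920e+15


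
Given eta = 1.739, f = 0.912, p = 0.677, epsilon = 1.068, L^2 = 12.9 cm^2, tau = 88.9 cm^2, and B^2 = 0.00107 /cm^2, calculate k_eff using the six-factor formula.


k_inf = eta*f*p*eps = 1.739*0.912*0.677*1.068 = 1.146712
P_TNL = 1/(1 + L^2*B^2) = 1/(1 + 12.9*0.00107) = 0.9863849
P_FNL = exp(-B^2*tau) = exp(-0.00107*88.9) = 0.9092611
k_eff = k_inf * P_TNL * P_FNL = 1.146712 * 0.9863849 * 0.9092611
k_eff = 1.0285

1.0285


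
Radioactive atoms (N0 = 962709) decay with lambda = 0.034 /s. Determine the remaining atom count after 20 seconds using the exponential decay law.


N = N0 * exp(-lambda * t)
N = 962709 * exp(-0.034 * 20)
N = 487725

487725


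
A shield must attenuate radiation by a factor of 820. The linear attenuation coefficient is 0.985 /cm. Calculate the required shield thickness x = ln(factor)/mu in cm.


x = ln(factor) / mu
x = ln(820) / 0.985
x = 6.8115 cm

6.8115


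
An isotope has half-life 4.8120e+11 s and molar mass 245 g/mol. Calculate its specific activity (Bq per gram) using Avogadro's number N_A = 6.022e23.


lambda = ln(2) / t_half = ln(2) / 4.8120e+11 = 1.440455e-12 /s
SA = lambda * N_A / M
SA = 1.440455e-12 * 6.022e23 / 245
SA = 3.5406e+09 Bq/g

3.5406e+09


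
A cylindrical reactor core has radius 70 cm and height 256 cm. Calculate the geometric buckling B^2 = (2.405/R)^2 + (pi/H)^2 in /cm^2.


B^2 = (2.405/R)^2 + (pi/H)^2
B^2 = (2.405/70)^2 + (pi/256)^2
B^2 = 0.0013310 /cm^2

0.0013310


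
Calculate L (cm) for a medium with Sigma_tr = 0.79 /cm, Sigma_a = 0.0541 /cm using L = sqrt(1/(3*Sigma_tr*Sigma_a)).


D = 1 / (3 * Sigma_tr) = 1 / (3 * 0.79) = 0.4219409 cm
L = sqrt(D / Sigma_a)
L = sqrt(0.4219409 / 0.0541)
L = 2.7927 cm

2.7927


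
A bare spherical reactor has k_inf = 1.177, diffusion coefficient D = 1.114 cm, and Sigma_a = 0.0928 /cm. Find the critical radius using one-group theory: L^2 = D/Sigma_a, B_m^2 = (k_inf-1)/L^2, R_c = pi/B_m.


L^2 = D / Sigma_a = 1.114 / 0.0928 = 12.00431 cm^2
B_m^2 = (k_inf - 1) / L^2 = (1.177 - 1) / 12.00431 = 0.01474470 /cm^2
For a bare sphere: B_g = pi/R, so R_c = pi / sqrt(B_m^2)
R_c = pi / sqrt(0.01474470) = 25.872 cm

25.872


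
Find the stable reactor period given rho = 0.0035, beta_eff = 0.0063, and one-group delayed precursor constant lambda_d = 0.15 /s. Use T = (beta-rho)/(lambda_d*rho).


T = (beta - rho) / (lambda_d * rho)
T = (0.0063 - 0.0035) / (0.15 * 0.0035)
T = 5.3333 s

5.3333


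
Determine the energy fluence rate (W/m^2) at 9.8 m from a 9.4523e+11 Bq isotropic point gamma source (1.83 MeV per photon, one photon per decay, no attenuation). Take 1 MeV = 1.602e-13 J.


psi = A * E * 1.602e-13 / (4*pi*r^2)
psi = 9.4523e+11 * 1.83 * 1.602e-13 / (4*pi*9.8^2)
psi = 2.2961e-04 W/m^2

2.2961e-04


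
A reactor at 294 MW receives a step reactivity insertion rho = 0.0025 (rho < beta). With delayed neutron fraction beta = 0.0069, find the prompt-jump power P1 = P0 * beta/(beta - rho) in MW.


P1/P0 = beta / (beta - rho)
P1/P0 = 0.0069 / (0.0069 - 0.0025) = 1.568182
P1 = 294 * 1.568182 = 461.05 MW

461.05


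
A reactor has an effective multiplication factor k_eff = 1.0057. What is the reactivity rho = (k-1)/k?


rho = (k_eff - 1) / k_eff
rho = (1.0057 - 1) / 1.0057
rho = 0.0056677

0.0056677


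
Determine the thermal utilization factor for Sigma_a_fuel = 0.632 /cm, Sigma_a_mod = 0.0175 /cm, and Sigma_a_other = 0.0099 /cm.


f = Sigma_a_fuel / (Sigma_a_fuel + Sigma_a_mod + Sigma_a_other)
f = 0.632 / (0.632 + 0.0175 + 0.0099)
f = 0.95845

0.95845


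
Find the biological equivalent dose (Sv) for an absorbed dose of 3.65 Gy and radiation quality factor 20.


H = D * Q
H = 3.65 * 20
H = 73.000 Sv

73.000


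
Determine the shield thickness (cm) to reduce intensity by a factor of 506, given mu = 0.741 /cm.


x = ln(factor) / mu
x = ln(506) / 0.741
x = 8.4029 cm

8.4029


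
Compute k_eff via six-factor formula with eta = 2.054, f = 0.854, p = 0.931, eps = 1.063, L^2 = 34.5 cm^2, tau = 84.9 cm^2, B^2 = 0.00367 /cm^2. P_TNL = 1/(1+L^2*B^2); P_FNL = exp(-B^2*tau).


k_inf = eta*f*p*eps = 2.054*0.854*0.931*1.063 = 1.735966
P_TNL = 1/(1 + L^2*B^2) = 1/(1 + 34.5*0.00367) = 0.8876147
P_FNL = exp(-B^2*tau) = exp(-0.00367*84.9) = 0.7322868
k_eff = k_inf * P_TNL * P_FNL = 1.735966 * 0.8876147 * 0.7322868
k_eff = 1.1284

1.1284


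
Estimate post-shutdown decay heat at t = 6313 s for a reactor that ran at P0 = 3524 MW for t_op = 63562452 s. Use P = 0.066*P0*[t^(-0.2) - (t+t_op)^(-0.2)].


P/P0 = 0.066 * [t^(-0.2) - (t + t_op)^(-0.2)]
P/P0 = 0.066 * [6313^(-0.2) - (6313 + 63562452)^(-0.2)]
P/P0 = 0.066 * [0.1737612 - 0.02750117] = 0.009653162
P = 3524 * 0.009653162 = 34.018 MW

34.018


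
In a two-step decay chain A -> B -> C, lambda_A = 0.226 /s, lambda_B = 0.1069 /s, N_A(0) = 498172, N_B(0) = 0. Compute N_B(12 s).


N_B(t) = lambda_A * N_A0 / (lambda_B - lambda_A) * [exp(-lambda_A*t) - exp(-lambda_B*t)]
exp(-0.226*12) = 0.06640387; exp(-0.1069*12) = 0.2772599
N_B = 0.226 * 498172 / (0.1069 - 0.226) * (0.06640387 - 0.2772599)
N_B = 199325

199325


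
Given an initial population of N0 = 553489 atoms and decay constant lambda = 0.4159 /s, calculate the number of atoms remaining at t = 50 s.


N = N0 * exp(-lambda * t)
N = 553489 * exp(-0.4159 * 50)
N = 5.1518e-04

5.1518e-04


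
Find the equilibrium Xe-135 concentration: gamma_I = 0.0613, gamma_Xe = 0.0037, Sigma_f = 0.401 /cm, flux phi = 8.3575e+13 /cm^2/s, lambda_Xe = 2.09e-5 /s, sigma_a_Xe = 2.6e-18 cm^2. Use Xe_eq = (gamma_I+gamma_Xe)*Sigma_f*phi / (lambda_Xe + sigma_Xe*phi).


Xe_eq = (gamma_I + gamma_Xe) * Sigma_f * phi / (lambda_Xe + sigma_Xe * phi)
Numerator = (0.0613 + 0.0037) * 0.401 * 8.3575e+13 = 2.178382e+12
Denominator = 2.09e-5 + 2.6e-18 * 8.3575e+13 = 2.381950e-04
Xe_eq = 2.178382e+12 / 2.381950e-04 = 9.1454e+15 /cm^3

9.1454e+15


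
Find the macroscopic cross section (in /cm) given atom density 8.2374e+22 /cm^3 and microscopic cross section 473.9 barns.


Sigma = N * sigma_barns * 1e-24
Sigma = 8.2374e+22 * 473.9 * 1e-24
Sigma = 39.037 /cm

39.037


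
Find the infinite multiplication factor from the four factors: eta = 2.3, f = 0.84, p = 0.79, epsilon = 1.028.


k_inf = eta * f * p * epsilon
k_inf = 2.3 * 0.84 * 0.79 * 1.028
k_inf = 1.5690

1.5690


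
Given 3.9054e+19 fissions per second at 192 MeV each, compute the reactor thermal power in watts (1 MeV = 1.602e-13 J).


P = fission_rate * E_MeV * 1.602e-13
P = 3.9054e+19 * 192 * 1.602e-13
P = 1.2012e+09 W

1.2012e+09


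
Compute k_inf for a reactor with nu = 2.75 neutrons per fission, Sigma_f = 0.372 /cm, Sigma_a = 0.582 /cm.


k_inf = nu * Sigma_f / Sigma_a
k_inf = 2.75 * 0.372 / 0.582
k_inf = 1.7577

1.7577


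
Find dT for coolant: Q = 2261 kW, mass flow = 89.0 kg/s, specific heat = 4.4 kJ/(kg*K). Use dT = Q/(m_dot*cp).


dT = Q / (m_dot * cp)
dT = 2261 / (89.0 * 4.4)
dT = 5.7737 C

5.7737


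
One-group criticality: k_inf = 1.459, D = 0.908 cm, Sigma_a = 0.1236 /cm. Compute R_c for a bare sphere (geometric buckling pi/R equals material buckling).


L^2 = D / Sigma_a = 0.908 / 0.1236 = 7.346278 cm^2
B_m^2 = (k_inf - 1) / L^2 = (1.459 - 1) / 7.346278 = 0.06248062 /cm^2
For a bare sphere: B_g = pi/R, so R_c = pi / sqrt(B_m^2)
R_c = pi / sqrt(0.06248062) = 12.568 cm

12.568


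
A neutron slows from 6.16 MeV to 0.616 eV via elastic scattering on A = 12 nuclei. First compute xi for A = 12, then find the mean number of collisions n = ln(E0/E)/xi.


xi = 1 + (A-1)^2/(2A)*ln((A-1)/(A+1)) = 0.1577690 (for A = 12)
n = ln(E0/E) / xi
n = ln(6.16e6 / 0.616) / 0.1577690
n = ln(1.000000e+07) / 0.1577690 = 102.16

102.16


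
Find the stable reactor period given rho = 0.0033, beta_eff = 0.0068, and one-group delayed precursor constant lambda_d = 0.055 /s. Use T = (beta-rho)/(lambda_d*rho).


T = (beta - rho) / (lambda_d * rho)
T = (0.0068 - 0.0033) / (0.055 * 0.0033)
T = 19.284 s

19.284


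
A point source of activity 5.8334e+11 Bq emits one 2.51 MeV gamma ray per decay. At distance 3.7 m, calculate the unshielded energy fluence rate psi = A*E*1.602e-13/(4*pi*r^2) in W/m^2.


psi = A * E * 1.602e-13 / (4*pi*r^2)
psi = 5.8334e+11 * 2.51 * 1.602e-13 / (4*pi*3.7^2)
psi = 0.0013635 W/m^2

0.0013635


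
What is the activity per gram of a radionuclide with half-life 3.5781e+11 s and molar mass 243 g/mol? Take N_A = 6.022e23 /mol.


lambda = ln(2) / t_half = ln(2) / 3.5781e+11 = 1.937193e-12 /s
SA = lambda * N_A / M
SA = 1.937193e-12 * 6.022e23 / 243
SA = 4.8007e+09 Bq/g

4.8007e+09


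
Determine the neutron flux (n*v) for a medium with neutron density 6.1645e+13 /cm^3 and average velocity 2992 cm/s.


phi = n * v
phi = 6.1645e+13 * 2992
phi = 1.8444e+17 /cm^2/s

1.8444e+17


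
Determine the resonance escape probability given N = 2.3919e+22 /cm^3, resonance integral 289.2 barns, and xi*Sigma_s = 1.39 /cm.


p = exp(-N * I * 1e-24 / (xi*Sigma_s))
p = exp(-2.3919e+22 * 289.2 * 1e-24 / 1.39)
p = 0.0068980

0.0068980


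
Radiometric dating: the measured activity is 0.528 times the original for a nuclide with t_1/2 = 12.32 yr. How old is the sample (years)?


lambda = ln(2) / t_half = ln(2) / 12.32 = 0.05626195 /yr
t = -ln(A/A0) / lambda
t = -ln(0.528) / 0.05626195
t = 11.352 yr

11.352


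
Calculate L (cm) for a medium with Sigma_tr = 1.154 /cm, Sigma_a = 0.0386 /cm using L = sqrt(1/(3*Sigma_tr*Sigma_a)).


D = 1 / (3 * Sigma_tr) = 1 / (3 * 1.154) = 0.2888504 cm
L = sqrt(D / Sigma_a)
L = sqrt(0.2888504 / 0.0386)
L = 2.7355 cm

2.7355


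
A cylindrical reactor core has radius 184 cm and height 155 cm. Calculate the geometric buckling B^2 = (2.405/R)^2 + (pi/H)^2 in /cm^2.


B^2 = (2.405/R)^2 + (pi/H)^2
B^2 = (2.405/184)^2 + (pi/155)^2
B^2 = 5.8165e-04 /cm^2

5.8165e-04


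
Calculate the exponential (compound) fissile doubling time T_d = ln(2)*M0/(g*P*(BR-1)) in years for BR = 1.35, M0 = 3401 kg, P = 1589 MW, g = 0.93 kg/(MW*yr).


Breeding gain G = BR - 1 = 1.35 - 1 = 0.35
Fissile production rate = g * P * G = 0.93 * 1589 * 0.35 = 517.2195 kg/yr
T_d = ln(2) * M0 / (g * P * G)
T_d = ln(2) * 3401 / 517.2195 = 4.5578 yr

4.5578


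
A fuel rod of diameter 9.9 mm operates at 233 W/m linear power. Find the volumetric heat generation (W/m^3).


r = D / 2 / 1000 = 9.9 / 2 / 1000 = 0.00495 m
q''' = q' / (pi * r^2)
q''' = 233 / (pi * 0.00495^2)
q''' = 3.0269e+06 W/m^3

3.0269e+06


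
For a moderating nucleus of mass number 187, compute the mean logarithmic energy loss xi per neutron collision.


xi = 1 + (A-1)^2/(2A) * ln((A-1)/(A+1))
xi = 1 + (187-1)^2/(2*187) * ln((187-1)/(187 +1))
xi = 0.010657

0.010657


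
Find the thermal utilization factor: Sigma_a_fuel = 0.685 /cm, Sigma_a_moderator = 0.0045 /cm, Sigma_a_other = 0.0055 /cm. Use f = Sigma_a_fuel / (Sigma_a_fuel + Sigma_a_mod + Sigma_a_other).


f = Sigma_a_fuel / (Sigma_a_fuel + Sigma_a_mod + Sigma_a_other)
f = 0.685 / (0.685 + 0.0045 + 0.0055)
f = 0.98561

0.98561


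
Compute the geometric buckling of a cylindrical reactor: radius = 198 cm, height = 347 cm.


B^2 = (2.405/R)^2 + (pi/H)^2
B^2 = (2.405/198)^2 + (pi/347)^2
B^2 = 2.2950e-04 /cm^2

2.2950e-04


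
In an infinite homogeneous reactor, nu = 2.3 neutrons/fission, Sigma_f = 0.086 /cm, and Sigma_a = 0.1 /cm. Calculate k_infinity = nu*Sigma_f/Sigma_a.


k_inf = nu * Sigma_f / Sigma_a
k_inf = 2.3 * 0.086 / 0.1
k_inf = 1.9780

1.9780


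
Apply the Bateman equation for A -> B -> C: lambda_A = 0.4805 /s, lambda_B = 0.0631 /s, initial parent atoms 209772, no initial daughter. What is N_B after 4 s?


N_B(t) = lambda_A * N_A0 / (lambda_B - lambda_A) * [exp(-lambda_A*t) - exp(-lambda_B*t)]
exp(-0.4805*4) = 0.1463140; exp(-0.0631*4) = 0.7769339
N_B = 0.4805 * 209772 / (0.0631 - 0.4805) * (0.1463140 - 0.7769339)
N_B = 152285

152285


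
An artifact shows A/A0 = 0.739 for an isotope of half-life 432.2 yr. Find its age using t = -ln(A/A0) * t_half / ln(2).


lambda = ln(2) / t_half = ln(2) / 432.2 = 0.001603765 /yr
t = -ln(A/A0) / lambda
t = -ln(0.739) / 0.001603765
t = 188.59 yr

188.59


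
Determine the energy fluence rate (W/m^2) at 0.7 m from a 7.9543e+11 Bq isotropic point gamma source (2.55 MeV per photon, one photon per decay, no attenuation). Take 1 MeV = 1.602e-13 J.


psi = A * E * 1.602e-13 / (4*pi*r^2)
psi = 7.9543e+11 * 2.55 * 1.602e-13 / (4*pi*0.7^2)
psi = 0.052771 W/m^2

0.052771


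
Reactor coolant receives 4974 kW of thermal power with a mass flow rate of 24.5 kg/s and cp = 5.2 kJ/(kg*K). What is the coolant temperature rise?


dT = Q / (m_dot * cp)
dT = 4974 / (24.5 * 5.2)
dT = 39.042 C

39.042


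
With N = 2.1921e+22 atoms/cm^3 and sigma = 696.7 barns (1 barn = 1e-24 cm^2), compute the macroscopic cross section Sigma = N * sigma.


Sigma = N * sigma_barns * 1e-24
Sigma = 2.1921e+22 * 696.7 * 1e-24
Sigma = 15.272 /cm

15.272


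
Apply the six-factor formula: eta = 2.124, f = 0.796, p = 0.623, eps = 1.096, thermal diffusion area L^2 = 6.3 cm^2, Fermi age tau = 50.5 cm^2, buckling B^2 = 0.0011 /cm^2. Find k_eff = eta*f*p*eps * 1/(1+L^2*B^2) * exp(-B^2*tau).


k_inf = eta*f*p*eps = 2.124*0.796*0.623*1.096 = 1.154426
P_TNL = 1/(1 + L^2*B^2) = 1/(1 + 6.3*0.0011) = 0.9931177
P_FNL = exp(-B^2*tau) = exp(-0.0011*50.5) = 0.9459647
k_eff = k_inf * P_TNL * P_FNL = 1.154426 * 0.9931177 * 0.9459647
k_eff = 1.0845

1.0845


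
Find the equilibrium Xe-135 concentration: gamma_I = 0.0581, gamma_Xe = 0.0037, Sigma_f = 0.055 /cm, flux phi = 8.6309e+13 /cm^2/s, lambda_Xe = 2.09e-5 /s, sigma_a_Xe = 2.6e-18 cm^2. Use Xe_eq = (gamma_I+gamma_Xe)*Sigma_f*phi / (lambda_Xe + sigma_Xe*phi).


Xe_eq = (gamma_I + gamma_Xe) * Sigma_f * phi / (lambda_Xe + sigma_Xe * phi)
Numerator = (0.0581 + 0.0037) * 0.055 * 8.6309e+13 = 2.933643e+11
Denominator = 2.09e-5 + 2.6e-18 * 8.6309e+13 = 2.453034e-04
Xe_eq = 2.933643e+11 / 2.453034e-04 = 1.1959e+15 /cm^3

1.1959e+15


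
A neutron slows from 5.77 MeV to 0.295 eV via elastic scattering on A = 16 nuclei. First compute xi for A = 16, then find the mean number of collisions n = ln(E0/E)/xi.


xi = 1 + (A-1)^2/(2A)*ln((A-1)/(A+1)) = 0.1199467 (for A = 16)
n = ln(E0/E) / xi
n = ln(5.77e6 / 0.295) / 0.1199467
n = ln(1.955932e+07) / 0.1199467 = 139.97

139.97


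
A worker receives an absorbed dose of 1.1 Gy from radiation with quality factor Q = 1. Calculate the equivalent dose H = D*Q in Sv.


H = D * Q
H = 1.1 * 1
H = 1.1000 Sv

1.1000


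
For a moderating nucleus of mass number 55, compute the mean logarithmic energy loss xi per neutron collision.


xi = 1 + (A-1)^2/(2A) * ln((A-1)/(A+1))
xi = 1 + (55-1)^2/(2*55) * ln((55-1)/(55 +1))
xi = 0.035927

0.035927


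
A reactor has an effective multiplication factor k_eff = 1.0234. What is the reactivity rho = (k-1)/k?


rho = (k_eff - 1) / k_eff
rho = (1.0234 - 1) / 1.0234
rho = 0.022865

0.022865


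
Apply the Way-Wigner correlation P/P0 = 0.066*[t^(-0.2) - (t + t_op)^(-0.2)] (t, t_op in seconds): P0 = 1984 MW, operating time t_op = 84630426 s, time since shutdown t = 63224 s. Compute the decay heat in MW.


P/P0 = 0.066 * [t^(-0.2) - (t + t_op)^(-0.2)]
P/P0 = 0.066 * [63224^(-0.2) - (63224 + 84630426)^(-0.2)]
P/P0 = 0.066 * [0.1096033 - 0.02596748] = 0.005519964
P = 1984 * 0.005519964 = 10.952 MW

10.952


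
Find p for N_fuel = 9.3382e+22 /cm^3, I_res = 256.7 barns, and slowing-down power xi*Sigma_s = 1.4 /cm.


p = exp(-N * I * 1e-24 / (xi*Sigma_s))
p = exp(-9.3382e+22 * 256.7 * 1e-24 / 1.4)
p = 3.6635e-08

3.6635e-08


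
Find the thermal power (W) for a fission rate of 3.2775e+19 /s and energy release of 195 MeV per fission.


P = fission_rate * E_MeV * 1.602e-13
P = 3.2775e+19 * 195 * 1.602e-13
P = 1.0239e+09 W

1.0239e+09


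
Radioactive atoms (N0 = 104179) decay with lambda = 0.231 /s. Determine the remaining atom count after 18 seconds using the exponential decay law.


N = N0 * exp(-lambda * t)
N = 104179 * exp(-0.231 * 18)
N = 1629.2

1629.2


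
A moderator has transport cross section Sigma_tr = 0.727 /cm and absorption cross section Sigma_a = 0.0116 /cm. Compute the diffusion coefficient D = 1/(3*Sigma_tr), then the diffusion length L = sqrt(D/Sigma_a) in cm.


D = 1 / (3 * Sigma_tr) = 1 / (3 * 0.727) = 0.4585053 cm
L = sqrt(D / Sigma_a)
L = sqrt(0.4585053 / 0.0116)
L = 6.2870 cm

6.2870


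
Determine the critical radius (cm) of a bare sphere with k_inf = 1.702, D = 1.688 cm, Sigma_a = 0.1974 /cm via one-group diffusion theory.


L^2 = D / Sigma_a = 1.688 / 0.1974 = 8.551165 cm^2
B_m^2 = (k_inf - 1) / L^2 = (1.702 - 1) / 8.551165 = 0.08209408 /cm^2
For a bare sphere: B_g = pi/R, so R_c = pi / sqrt(B_m^2)
R_c = pi / sqrt(0.08209408) = 10.965 cm

10.965


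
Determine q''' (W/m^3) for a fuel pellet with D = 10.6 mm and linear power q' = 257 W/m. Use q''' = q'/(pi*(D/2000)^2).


r = D / 2 / 1000 = 10.6 / 2 / 1000 = 0.0053 m
q''' = q' / (pi * r^2)
q''' = 257 / (pi * 0.0053^2)
q''' = 2.9123e+06 W/m^3

2.9123e+06


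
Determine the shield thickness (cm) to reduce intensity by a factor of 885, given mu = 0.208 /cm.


x = ln(factor) / mu
x = ln(885) / 0.208
x = 32.623 cm

32.623


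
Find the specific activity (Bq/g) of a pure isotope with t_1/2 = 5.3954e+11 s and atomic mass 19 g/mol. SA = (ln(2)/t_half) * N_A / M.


lambda = ln(2) / t_half = ln(2) / 5.3954e+11 = 1.284700e-12 /s
SA = lambda * N_A / M
SA = 1.284700e-12 * 6.022e23 / 19
SA = 4.0718e+10 Bq/g

4.0718e+10


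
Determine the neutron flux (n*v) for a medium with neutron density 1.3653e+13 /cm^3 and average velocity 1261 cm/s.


phi = n * v
phi = 1.3653e+13 * 1261
phi = 1.7216e+16 /cm^2/s

1.7216e+16


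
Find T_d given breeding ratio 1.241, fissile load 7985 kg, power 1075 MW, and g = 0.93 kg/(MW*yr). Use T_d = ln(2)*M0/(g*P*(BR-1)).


Breeding gain G = BR - 1 = 1.241 - 1 = 0.241
Fissile production rate = g * P * G = 0.93 * 1075 * 0.241 = 240.93975 kg/yr
T_d = ln(2) * M0 / (g * P * G)
T_d = ln(2) * 7985 / 240.93975 = 22.972 yr

22.972


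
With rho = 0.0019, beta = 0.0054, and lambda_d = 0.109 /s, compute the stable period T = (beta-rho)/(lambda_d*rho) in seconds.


T = (beta - rho) / (lambda_d * rho)
T = (0.0054 - 0.0019) / (0.109 * 0.0019)
T = 16.900 s

16.900


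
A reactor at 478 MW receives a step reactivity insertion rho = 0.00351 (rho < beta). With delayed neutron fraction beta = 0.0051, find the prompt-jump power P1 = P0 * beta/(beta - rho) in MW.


P1/P0 = beta / (beta - rho)
P1/P0 = 0.0051 / (0.0051 - 0.00351) = 3.207547
P1 = 478 * 3.207547 = 1533.2 MW

1533.2


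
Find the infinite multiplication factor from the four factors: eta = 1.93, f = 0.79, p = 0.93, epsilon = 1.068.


k_inf = eta * f * p * epsilon
k_inf = 1.93 * 0.79 * 0.93 * 1.068
k_inf = 1.5144

1.5144


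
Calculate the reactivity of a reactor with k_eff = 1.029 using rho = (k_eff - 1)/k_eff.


rho = (k_eff - 1) / k_eff
rho = (1.029 - 1) / 1.029
rho = 0.028183

0.028183


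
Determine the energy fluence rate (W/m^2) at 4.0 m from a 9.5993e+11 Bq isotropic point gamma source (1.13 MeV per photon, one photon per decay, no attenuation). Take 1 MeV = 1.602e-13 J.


psi = A * E * 1.602e-13 / (4*pi*r^2)
psi = 9.5993e+11 * 1.13 * 1.602e-13 / (4*pi*4.0^2)
psi = 8.6427e-04 W/m^2

8.6427e-04


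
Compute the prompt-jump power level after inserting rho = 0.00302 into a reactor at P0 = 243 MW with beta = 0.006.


P1/P0 = beta / (beta - rho)
P1/P0 = 0.006 / (0.006 - 0.00302) = 2.013423
P1 = 243 * 2.013423 = 489.26 MW

489.26


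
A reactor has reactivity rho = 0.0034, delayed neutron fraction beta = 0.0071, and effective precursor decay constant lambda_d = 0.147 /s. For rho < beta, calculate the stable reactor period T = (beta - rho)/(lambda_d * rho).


T = (beta - rho) / (lambda_d * rho)
T = (0.0071 - 0.0034) / (0.147 * 0.0034)
T = 7.4030 s

7.4030


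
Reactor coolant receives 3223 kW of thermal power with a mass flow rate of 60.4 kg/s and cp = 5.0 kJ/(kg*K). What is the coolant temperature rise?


dT = Q / (m_dot * cp)
dT = 3223 / (60.4 * 5.0)
dT = 10.672 C

10.672


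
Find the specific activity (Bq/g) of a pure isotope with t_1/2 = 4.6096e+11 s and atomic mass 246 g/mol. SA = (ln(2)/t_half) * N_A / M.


lambda = ln(2) / t_half = ln(2) / 4.6096e+11 = 1.503704e-12 /s
SA = lambda * N_A / M
SA = 1.503704e-12 * 6.022e23 / 246
SA = 3.6810e+09 Bq/g

3.6810e+09


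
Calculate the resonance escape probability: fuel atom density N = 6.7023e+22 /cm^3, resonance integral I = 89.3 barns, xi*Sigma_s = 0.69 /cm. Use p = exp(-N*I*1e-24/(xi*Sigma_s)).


p = exp(-N * I * 1e-24 / (xi*Sigma_s))
p = exp(-6.7023e+22 * 89.3 * 1e-24 / 0.69)
p = 1.7095e-04

1.7095e-04


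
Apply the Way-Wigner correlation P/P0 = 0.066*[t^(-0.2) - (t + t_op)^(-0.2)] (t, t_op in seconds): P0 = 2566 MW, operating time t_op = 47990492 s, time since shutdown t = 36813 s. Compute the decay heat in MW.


P/P0 = 0.066 * [t^(-0.2) - (t + t_op)^(-0.2)]
P/P0 = 0.066 * [36813^(-0.2) - (36813 + 47990492)^(-0.2)]
P/P0 = 0.066 * [0.1221236 - 0.02908723] = 0.006140400
P = 2566 * 0.006140400 = 15.756 MW

15.756


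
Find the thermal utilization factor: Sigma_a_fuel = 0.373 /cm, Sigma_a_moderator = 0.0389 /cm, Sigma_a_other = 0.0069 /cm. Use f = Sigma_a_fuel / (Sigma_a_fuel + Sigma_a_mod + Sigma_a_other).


f = Sigma_a_fuel / (Sigma_a_fuel + Sigma_a_mod + Sigma_a_other)
f = 0.373 / (0.373 + 0.0389 + 0.0069)
f = 0.89064

0.89064


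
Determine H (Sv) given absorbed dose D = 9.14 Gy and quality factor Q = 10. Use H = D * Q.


H = D * Q
H = 9.14 * 10
H = 91.400 Sv

91.400


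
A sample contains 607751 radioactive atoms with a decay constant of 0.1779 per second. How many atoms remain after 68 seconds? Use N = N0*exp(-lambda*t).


N = N0 * exp(-lambda * t)
N = 607751 * exp(-0.1779 * 68)
N = 3.3883

3.3883


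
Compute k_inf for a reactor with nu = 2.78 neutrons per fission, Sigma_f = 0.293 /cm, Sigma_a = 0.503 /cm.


k_inf = nu * Sigma_f / Sigma_a
k_inf = 2.78 * 0.293 / 0.503
k_inf = 1.6194

1.6194


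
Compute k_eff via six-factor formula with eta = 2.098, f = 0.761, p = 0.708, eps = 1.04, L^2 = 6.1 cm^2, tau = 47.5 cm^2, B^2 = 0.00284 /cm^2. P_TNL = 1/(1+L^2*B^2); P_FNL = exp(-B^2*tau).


k_inf = eta*f*p*eps = 2.098*0.761*0.708*1.04 = 1.175592
P_TNL = 1/(1 + L^2*B^2) = 1/(1 + 6.1*0.00284) = 0.9829710
P_FNL = exp(-B^2*tau) = exp(-0.00284*47.5) = 0.8738033
k_eff = k_inf * P_TNL * P_FNL = 1.175592 * 0.9829710 * 0.8738033
k_eff = 1.0097

1.0097


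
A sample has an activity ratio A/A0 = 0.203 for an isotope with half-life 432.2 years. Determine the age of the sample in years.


lambda = ln(2) / t_half = ln(2) / 432.2 = 0.001603765 /yr
t = -ln(A/A0) / lambda
t = -ln(0.203) / 0.001603765
t = 994.25 yr

994.25


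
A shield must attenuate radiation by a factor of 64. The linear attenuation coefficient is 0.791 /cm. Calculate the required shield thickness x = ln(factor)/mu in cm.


x = ln(factor) / mu
x = ln(64) / 0.791
x = 5.2578 cm

5.2578


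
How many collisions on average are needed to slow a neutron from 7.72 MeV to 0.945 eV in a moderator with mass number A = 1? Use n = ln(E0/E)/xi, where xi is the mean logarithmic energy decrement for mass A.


xi = 1 + (A-1)^2/(2A)*ln((A-1)/(A+1)) = 1 (for A = 1)
n = ln(E0/E) / xi
n = ln(7.72e6 / 0.945) / 1
n = ln(8.169312e+06) / 1 = 15.916

15.916


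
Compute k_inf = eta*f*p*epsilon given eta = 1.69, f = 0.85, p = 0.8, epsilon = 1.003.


k_inf = eta * f * p * epsilon
k_inf = 1.69 * 0.85 * 0.8 * 1.003
k_inf = 1.1526

1.1526


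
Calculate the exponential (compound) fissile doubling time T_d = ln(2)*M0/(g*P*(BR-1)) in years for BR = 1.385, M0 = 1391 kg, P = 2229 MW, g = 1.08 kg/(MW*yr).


Breeding gain G = BR - 1 = 1.385 - 1 = 0.385
Fissile production rate = g * P * G = 1.08 * 2229 * 0.385 = 926.8182 kg/yr
T_d = ln(2) * M0 / (g * P * G)
T_d = ln(2) * 1391 / 926.8182 = 1.0403 yr

1.0403


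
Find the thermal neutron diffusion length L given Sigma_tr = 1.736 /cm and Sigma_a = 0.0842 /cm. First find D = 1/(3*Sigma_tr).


D = 1 / (3 * Sigma_tr) = 1 / (3 * 1.736) = 0.1920123 cm
L = sqrt(D / Sigma_a)
L = sqrt(0.1920123 / 0.0842)
L = 1.5101 cm

1.5101


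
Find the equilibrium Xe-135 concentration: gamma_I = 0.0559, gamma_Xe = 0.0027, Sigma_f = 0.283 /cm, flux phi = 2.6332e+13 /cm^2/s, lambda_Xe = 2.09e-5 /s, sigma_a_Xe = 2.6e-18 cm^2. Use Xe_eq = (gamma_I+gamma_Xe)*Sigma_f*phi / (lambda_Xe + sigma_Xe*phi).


Xe_eq = (gamma_I + gamma_Xe) * Sigma_f * phi / (lambda_Xe + sigma_Xe * phi)
Numerator = (0.0559 + 0.0027) * 0.283 * 2.6332e+13 = 4.366846e+11
Denominator = 2.09e-5 + 2.6e-18 * 2.6332e+13 = 8.936320e-05
Xe_eq = 4.366846e+11 / 8.936320e-05 = 4.8866e+15 /cm^3

4.8866e+15


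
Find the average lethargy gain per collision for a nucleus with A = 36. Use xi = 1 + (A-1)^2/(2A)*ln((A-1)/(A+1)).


xi = 1 + (A-1)^2/(2A) * ln((A-1)/(A+1))
xi = 1 + (36-1)^2/(2*36) * ln((36-1)/(36 +1))
xi = 0.054541

0.054541


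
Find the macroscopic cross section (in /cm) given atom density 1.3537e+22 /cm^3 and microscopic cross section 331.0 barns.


Sigma = N * sigma_barns * 1e-24
Sigma = 1.3537e+22 * 331.0 * 1e-24
Sigma = 4.4807 /cm

4.4807


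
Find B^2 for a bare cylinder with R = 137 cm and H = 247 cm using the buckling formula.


B^2 = (2.405/R)^2 + (pi/H)^2
B^2 = (2.405/137)^2 + (pi/247)^2
B^2 = 4.6994e-04 /cm^2

4.6994e-04


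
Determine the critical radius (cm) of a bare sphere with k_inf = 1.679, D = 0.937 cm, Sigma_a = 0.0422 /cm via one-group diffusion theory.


L^2 = D / Sigma_a = 0.937 / 0.0422 = 22.20379 cm^2
B_m^2 = (k_inf - 1) / L^2 = (1.679 - 1) / 22.20379 = 0.03058036 /cm^2
For a bare sphere: B_g = pi/R, so R_c = pi / sqrt(B_m^2)
R_c = pi / sqrt(0.03058036) = 17.965 cm

17.965


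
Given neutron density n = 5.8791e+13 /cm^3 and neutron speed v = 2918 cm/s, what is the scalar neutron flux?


phi = n * v
phi = 5.8791e+13 * 2918
phi = 1.7155e+17 /cm^2/s

1.7155e+17


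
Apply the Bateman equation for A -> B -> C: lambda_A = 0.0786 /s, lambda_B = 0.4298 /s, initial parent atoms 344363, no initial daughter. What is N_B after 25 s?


N_B(t) = lambda_A * N_A0 / (lambda_B - lambda_A) * [exp(-lambda_A*t) - exp(-lambda_B*t)]
exp(-0.0786*25) = 0.1401559; exp(-0.4298*25) = 2.155290e-05
N_B = 0.0786 * 344363 / (0.4298 - 0.0786) * (0.1401559 - 2.155290e-05)
N_B = 10800

10800


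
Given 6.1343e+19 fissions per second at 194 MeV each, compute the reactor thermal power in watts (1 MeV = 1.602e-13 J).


P = fission_rate * E_MeV * 1.602e-13
P = 6.1343e+19 * 194 * 1.602e-13
P = 1.9065e+09 W

1.9065e+09


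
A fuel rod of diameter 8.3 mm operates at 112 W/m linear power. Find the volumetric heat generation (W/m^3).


r = D / 2 / 1000 = 8.3 / 2 / 1000 = 0.00415 m
q''' = q' / (pi * r^2)
q''' = 112 / (pi * 0.00415^2)
q''' = 2.0700e+06 W/m^3

2.0700e+06
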